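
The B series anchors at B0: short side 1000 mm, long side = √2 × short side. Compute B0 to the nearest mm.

1000 × 1414 mm

Short side = 1000 mm; long side = 1000√2 ≈ 1414.2 mm.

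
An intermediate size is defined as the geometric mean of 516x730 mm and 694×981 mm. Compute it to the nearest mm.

Short side: √(516 · 694) = √358104 ≈ 598.4 → 598 mm
Long side: √(730 · 981) = √716130 ≈ 846.2 → 846 mm

598 × 846 mm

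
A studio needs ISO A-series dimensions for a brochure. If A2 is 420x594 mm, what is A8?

52 × 74 mm

A3: ⌊594/2⌋ × 420 = 297 × 420 mm
A4: ⌊420/2⌋ × 297 = 210 × 297 mm
A5: ⌊297/2⌋ × 210 = 148 × 210 mm
A6: ⌊210/2⌋ × 148 = 105 × 148 mm
A7: ⌊148/2⌋ × 105 = 74 × 105 mm
A8: ⌊105/2⌋ × 74 = 52 × 74 mm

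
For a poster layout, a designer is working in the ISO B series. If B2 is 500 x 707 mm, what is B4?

B3: ⌊707/2⌋ × 500 = 353 × 500 mm
B4: ⌊500/2⌋ × 353 = 250 × 353 mm

250 × 353 mm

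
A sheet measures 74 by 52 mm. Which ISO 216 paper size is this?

A8 (52 × 74 mm)

Aspect ratio 74/52 ≈ 1.423 — close to the ISO √2 ≈ 1.414.
In the A-series (A0 area = 1 m²): A8 = 52 × 74 mm.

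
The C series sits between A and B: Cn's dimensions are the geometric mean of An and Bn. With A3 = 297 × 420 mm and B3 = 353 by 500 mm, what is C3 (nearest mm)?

Short side: √(297 · 353) = √104841 ≈ 323.8 → 324 mm
Long side: √(420 · 500) = √210000 ≈ 458.3 → 458 mm

324 × 458 mm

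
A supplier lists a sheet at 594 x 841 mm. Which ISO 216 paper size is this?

Aspect ratio 841/594 ≈ 1.416 — close to the ISO √2 ≈ 1.414.
In the A-series (A0 area = 1 m²): A1 = 594 × 841 mm.

A1 (594 × 841 mm)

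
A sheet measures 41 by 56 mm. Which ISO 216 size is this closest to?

Aspect ratio 56/41 ≈ 1.366 (ISO target is √2 ≈ 1.414).
In the C-series (envelope sizes, between A and B): C9 = 40 × 57 mm.
Off by 2 mm total — nearest standard size.

C9 (40 × 57 mm)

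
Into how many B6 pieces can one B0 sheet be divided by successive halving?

Each ISO step halves the sheet: 1 × B0 → 2 × B1 → 4 × B2 → 8 × B3 → …
From B0 to B6 is 6 halving steps: 2^6 = 64.

64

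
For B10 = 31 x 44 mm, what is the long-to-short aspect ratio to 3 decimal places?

44 / 31 = 1.419
ISO 216 targets √2 ≈ 1.414; the +0.005 deviation is from mm rounding.

1.419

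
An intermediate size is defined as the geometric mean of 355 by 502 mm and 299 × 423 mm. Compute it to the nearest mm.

Short side: √(355 · 299) = √106145 ≈ 325.8 → 326 mm
Long side: √(502 · 423) = √212346 ≈ 460.8 → 461 mm

326 × 461 mm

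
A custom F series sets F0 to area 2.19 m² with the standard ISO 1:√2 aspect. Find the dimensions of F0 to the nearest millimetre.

1244 × 1760 mm

Let the short side be w mm. Then w · w√2 = 2.19 m² = 2,190,000 mm².
w² = 2,190,000/√2, so w ≈ 1244.4 mm; long side = w√2 ≈ 1759.9 mm.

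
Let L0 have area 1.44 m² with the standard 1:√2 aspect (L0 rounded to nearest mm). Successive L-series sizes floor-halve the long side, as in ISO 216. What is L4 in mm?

Let L0's short side be w mm. w · w√2 = 1.44 m² = 1,440,000 mm², so w ≈ 1009.1 mm and w√2 ≈ 1427.0 mm → L0 = 1009 × 1427 mm.
L1: ⌊1427/2⌋ × 1009 = 713 × 1009 mm
L2: ⌊1009/2⌋ × 713 = 504 × 713 mm
L3: ⌊713/2⌋ × 504 = 356 × 504 mm
L4: ⌊504/2⌋ × 356 = 252 × 356 mm

252 × 356 mm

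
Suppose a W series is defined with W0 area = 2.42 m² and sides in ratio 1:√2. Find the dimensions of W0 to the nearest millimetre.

Let the short side be w mm. Then w · w√2 = 2.42 m² = 2,420,000 mm².
w² = 2,420,000/√2, so w ≈ 1308.1 mm; long side = w√2 ≈ 1850.0 mm.

1308 × 1850 mm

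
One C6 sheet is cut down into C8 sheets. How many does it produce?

Each ISO step halves the sheet: 1 × C6 → 2 × C7 → 4 × C8
From C6 to C8 is 2 halving steps: 2^2 = 4.

4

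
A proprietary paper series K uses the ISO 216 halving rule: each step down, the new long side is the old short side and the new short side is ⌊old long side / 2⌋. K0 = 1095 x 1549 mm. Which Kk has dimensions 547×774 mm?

K2

K0: 1095 × 1549 mm
K1: 774 × 1095 mm
K2: 547 × 774 mm
K3: 387 × 547 mm
→ matches K2.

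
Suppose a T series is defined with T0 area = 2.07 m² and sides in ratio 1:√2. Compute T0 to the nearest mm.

1210 × 1711 mm

Let the short side be w mm. Then w · w√2 = 2.07 m² = 2,070,000 mm².
w² = 2,070,000/√2, so w ≈ 1209.8 mm; long side = w√2 ≈ 1711.0 mm.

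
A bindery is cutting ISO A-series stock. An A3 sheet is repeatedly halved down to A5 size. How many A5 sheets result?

4

Each ISO step halves the sheet: 1 × A3 → 2 × A4 → 4 × A5
From A3 to A5 is 2 halving steps: 2^2 = 4.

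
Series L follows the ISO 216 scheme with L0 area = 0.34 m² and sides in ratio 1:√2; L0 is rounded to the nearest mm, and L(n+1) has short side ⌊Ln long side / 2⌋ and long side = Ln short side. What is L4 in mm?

122 × 173 mm

Let L0's short side be w mm. w · w√2 = 0.34 m² = 340,000 mm², so w ≈ 490.3 mm and w√2 ≈ 693.4 mm → L0 = 490 × 693 mm.
L1: ⌊693/2⌋ × 490 = 346 × 490 mm
L2: ⌊490/2⌋ × 346 = 245 × 346 mm
L3: ⌊346/2⌋ × 245 = 173 × 245 mm
L4: ⌊245/2⌋ × 173 = 122 × 173 mm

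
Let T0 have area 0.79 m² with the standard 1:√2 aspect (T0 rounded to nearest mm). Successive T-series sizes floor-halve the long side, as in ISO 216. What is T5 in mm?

132 × 186 mm

Let T0's short side be w mm. w · w√2 = 0.79 m² = 790,000 mm², so w ≈ 747.4 mm and w√2 ≈ 1057.0 mm → T0 = 747 × 1057 mm.
T1: ⌊1057/2⌋ × 747 = 528 × 747 mm
T2: ⌊747/2⌋ × 528 = 373 × 528 mm
T3: ⌊528/2⌋ × 373 = 264 × 373 mm
T4: ⌊373/2⌋ × 264 = 186 × 264 mm
T5: ⌊264/2⌋ × 186 = 132 × 186 mm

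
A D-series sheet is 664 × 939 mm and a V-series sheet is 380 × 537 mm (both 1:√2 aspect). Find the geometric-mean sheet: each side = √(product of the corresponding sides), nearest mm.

502 × 710 mm

Short side: √(664 · 380) = √252320 ≈ 502.3 → 502 mm
Long side: √(939 · 537) = √504243 ≈ 710.1 → 710 mm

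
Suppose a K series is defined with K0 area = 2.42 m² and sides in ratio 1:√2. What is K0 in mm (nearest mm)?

Let the short side be w mm. Then w · w√2 = 2.42 m² = 2,420,000 mm².
w² = 2,420,000/√2, so w ≈ 1308.1 mm; long side = w√2 ≈ 1850.0 mm.

1308 × 1850 mm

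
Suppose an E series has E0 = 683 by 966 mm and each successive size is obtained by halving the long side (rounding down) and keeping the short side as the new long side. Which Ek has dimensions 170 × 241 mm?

E0: 683 × 966 mm
E1: 483 × 683 mm
E2: 341 × 483 mm
E3: 241 × 341 mm
E4: 170 × 241 mm
E5: 120 × 170 mm
→ matches E4.

E4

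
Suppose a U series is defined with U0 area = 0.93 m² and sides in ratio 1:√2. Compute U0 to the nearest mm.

811 × 1147 mm

Let the short side be w mm. Then w · w√2 = 0.93 m² = 930,000 mm².
w² = 930,000/√2, so w ≈ 810.9 mm; long side = w√2 ≈ 1146.8 mm.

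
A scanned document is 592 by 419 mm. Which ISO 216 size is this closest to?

A2 (420 × 594 mm)

Aspect ratio 592/419 ≈ 1.413 — close to the ISO √2 ≈ 1.414.
In the A-series (A0 area = 1 m²): A2 = 420 × 594 mm.
Off by 3 mm total — nearest standard size.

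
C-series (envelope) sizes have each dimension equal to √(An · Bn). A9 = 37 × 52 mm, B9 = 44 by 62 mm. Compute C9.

Short side: √(37 · 44) = √1628 ≈ 40.3 → 40 mm
Long side: √(52 · 62) = √3224 ≈ 56.8 → 57 mm

40 × 57 mm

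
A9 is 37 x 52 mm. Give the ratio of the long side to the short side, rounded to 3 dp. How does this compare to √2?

52 / 37 = 1.405
ISO 216 targets √2 ≈ 1.414; the -0.009 deviation is from mm rounding.

1.405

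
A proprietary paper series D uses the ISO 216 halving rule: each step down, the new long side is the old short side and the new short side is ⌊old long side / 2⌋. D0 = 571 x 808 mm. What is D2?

285 × 404 mm

D1: ⌊808/2⌋ × 571 = 404 × 571 mm
D2: ⌊571/2⌋ × 404 = 285 × 404 mm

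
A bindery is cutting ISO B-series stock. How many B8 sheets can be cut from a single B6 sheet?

4

Each ISO step halves the sheet: 1 × B6 → 2 × B7 → 4 × B8
From B6 to B8 is 2 halving steps: 2^2 = 4.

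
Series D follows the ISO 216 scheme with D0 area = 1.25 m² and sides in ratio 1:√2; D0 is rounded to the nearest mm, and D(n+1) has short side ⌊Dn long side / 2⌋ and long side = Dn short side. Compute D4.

235 × 332 mm

Let D0's short side be w mm. w · w√2 = 1.25 m² = 1,250,000 mm², so w ≈ 940.2 mm and w√2 ≈ 1329.6 mm → D0 = 940 × 1330 mm.
D1: ⌊1330/2⌋ × 940 = 665 × 940 mm
D2: ⌊940/2⌋ × 665 = 470 × 665 mm
D3: ⌊665/2⌋ × 470 = 332 × 470 mm
D4: ⌊470/2⌋ × 332 = 235 × 332 mm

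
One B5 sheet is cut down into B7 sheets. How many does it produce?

B5 = 176 × 250 mm; B7 = 88 × 125 mm.
Each halving step doubles the count; 2 steps from B5 to B7.
2^2 = 4.

4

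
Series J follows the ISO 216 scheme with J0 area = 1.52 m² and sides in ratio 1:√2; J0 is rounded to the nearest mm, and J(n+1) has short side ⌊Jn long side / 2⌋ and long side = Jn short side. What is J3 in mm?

Let J0's short side be w mm. w · w√2 = 1.52 m² = 1,520,000 mm², so w ≈ 1036.7 mm and w√2 ≈ 1466.2 mm → J0 = 1037 × 1466 mm.
J1: ⌊1466/2⌋ × 1037 = 733 × 1037 mm
J2: ⌊1037/2⌋ × 733 = 518 × 733 mm
J3: ⌊733/2⌋ × 518 = 366 × 518 mm

366 × 518 mm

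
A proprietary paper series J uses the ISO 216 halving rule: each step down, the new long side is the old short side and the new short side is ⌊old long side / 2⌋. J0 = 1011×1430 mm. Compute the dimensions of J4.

J1: ⌊1430/2⌋ × 1011 = 715 × 1011 mm
J2: ⌊1011/2⌋ × 715 = 505 × 715 mm
J3: ⌊715/2⌋ × 505 = 357 × 505 mm
J4: ⌊505/2⌋ × 357 = 252 × 357 mm

252 × 357 mm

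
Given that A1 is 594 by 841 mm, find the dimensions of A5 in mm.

A2: ⌊841/2⌋ × 594 = 420 × 594 mm
A3: ⌊594/2⌋ × 420 = 297 × 420 mm
A4: ⌊420/2⌋ × 297 = 210 × 297 mm
A5: ⌊297/2⌋ × 210 = 148 × 210 mm

148 × 210 mm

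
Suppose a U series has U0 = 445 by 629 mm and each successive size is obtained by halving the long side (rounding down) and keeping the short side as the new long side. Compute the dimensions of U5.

U1 = 314 × 445 mm (from U0 by 1 halving).
U2: ⌊445/2⌋ × 314 = 222 × 314 mm
U3: ⌊314/2⌋ × 222 = 157 × 222 mm
U4: ⌊222/2⌋ × 157 = 111 × 157 mm
U5: ⌊157/2⌋ × 111 = 78 × 111 mm

78 × 111 mm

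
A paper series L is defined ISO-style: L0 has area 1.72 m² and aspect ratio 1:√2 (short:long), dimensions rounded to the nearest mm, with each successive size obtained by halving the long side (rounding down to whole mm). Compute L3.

Let L0's short side be w mm. w · w√2 = 1.72 m² = 1,720,000 mm², so w ≈ 1102.8 mm and w√2 ≈ 1559.6 mm → L0 = 1103 × 1560 mm.
L1: ⌊1560/2⌋ × 1103 = 780 × 1103 mm
L2: ⌊1103/2⌋ × 780 = 551 × 780 mm
L3: ⌊780/2⌋ × 551 = 390 × 551 mm

390 × 551 mm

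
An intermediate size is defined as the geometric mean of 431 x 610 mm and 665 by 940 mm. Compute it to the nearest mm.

Short side: √(431 · 665) = √286615 ≈ 535.4 → 535 mm
Long side: √(610 · 940) = √573400 ≈ 757.2 → 757 mm

535 × 757 mm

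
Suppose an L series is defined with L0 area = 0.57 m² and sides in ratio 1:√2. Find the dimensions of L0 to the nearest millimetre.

Let the short side be w mm. Then w · w√2 = 0.57 m² = 570,000 mm².
w² = 570,000/√2, so w ≈ 634.9 mm; long side = w√2 ≈ 897.8 mm.

635 × 898 mm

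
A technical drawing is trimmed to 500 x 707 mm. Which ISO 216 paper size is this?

B2 (500 × 707 mm)

Aspect ratio 707/500 ≈ 1.414 — close to the ISO √2 ≈ 1.414.
In the B-series (B0 = 1000 × 1414 mm): B2 = 500 × 707 mm.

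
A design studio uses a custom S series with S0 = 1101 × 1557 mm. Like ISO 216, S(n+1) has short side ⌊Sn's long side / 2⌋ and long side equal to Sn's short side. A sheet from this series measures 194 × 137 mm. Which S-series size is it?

S0: 1101 × 1557 mm
S1: 778 × 1101 mm
S2: 550 × 778 mm
S3: 389 × 550 mm
S4: 275 × 389 mm
S5: 194 × 275 mm
S6: 137 × 194 mm
S7: 97 × 137 mm
→ matches S6.

S6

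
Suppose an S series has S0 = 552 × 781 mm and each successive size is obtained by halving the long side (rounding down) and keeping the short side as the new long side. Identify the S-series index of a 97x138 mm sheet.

S5

S0: 552 × 781 mm
S1: 390 × 552 mm
S2: 276 × 390 mm
S3: 195 × 276 mm
S4: 138 × 195 mm
S5: 97 × 138 mm
S6: 69 × 97 mm
→ matches S5.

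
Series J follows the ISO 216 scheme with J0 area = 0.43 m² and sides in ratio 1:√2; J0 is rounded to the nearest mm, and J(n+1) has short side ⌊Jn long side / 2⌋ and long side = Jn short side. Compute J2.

275 × 390 mm

Let J0's short side be w mm. w · w√2 = 0.43 m² = 430,000 mm², so w ≈ 551.4 mm and w√2 ≈ 779.8 mm → J0 = 551 × 780 mm.
J1: ⌊780/2⌋ × 551 = 390 × 551 mm
J2: ⌊551/2⌋ × 390 = 275 × 390 mm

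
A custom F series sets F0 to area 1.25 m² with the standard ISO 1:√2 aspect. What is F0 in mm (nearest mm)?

940 × 1330 mm

Let the short side be w mm. Then w · w√2 = 1.25 m² = 1,250,000 mm².
w² = 1,250,000/√2, so w ≈ 940.2 mm; long side = w√2 ≈ 1329.6 mm.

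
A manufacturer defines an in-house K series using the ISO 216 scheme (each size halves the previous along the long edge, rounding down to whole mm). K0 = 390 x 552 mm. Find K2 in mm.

195 × 276 mm

K1: ⌊552/2⌋ × 390 = 276 × 390 mm
K2: ⌊390/2⌋ × 276 = 195 × 276 mm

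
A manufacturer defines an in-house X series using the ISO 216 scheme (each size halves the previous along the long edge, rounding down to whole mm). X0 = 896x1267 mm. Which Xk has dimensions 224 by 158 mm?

X5

X0: 896 × 1267 mm
X1: 633 × 896 mm
X2: 448 × 633 mm
X3: 316 × 448 mm
X4: 224 × 316 mm
X5: 158 × 224 mm
X6: 112 × 158 mm
→ matches X5.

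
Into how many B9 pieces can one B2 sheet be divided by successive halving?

B2 = 500 × 707 mm; B9 = 44 × 62 mm.
Each halving step doubles the count; 7 steps from B2 to B9.
2^7 = 128.

128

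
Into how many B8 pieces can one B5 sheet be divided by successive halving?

Each ISO step halves the sheet: 1 × B5 → 2 × B6 → 4 × B7 → 8 × B8
From B5 to B8 is 3 halving steps: 2^3 = 8.

8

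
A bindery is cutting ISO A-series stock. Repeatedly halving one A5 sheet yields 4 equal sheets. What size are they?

A7

4 = 2^2, so 2 halving steps.
A5 → A6 → … → A7 after 2 steps.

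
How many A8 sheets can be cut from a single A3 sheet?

Each ISO step halves the sheet: 1 × A3 → 2 × A4 → 4 × A5 → 8 × A6 → …
From A3 to A8 is 5 halving steps: 2^5 = 32.

32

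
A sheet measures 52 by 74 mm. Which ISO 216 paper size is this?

Aspect ratio 74/52 ≈ 1.423 — close to the ISO √2 ≈ 1.414.
In the A-series (A0 area = 1 m²): A8 = 52 × 74 mm.

A8 (52 × 74 mm)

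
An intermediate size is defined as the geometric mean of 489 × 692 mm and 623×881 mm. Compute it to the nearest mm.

552 × 781 mm

Short side: √(489 · 623) = √304647 ≈ 551.9 → 552 mm
Long side: √(692 · 881) = √609652 ≈ 780.8 → 781 mm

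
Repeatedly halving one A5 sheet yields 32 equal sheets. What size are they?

A10

32 = 2^5, so 5 halving steps.
A5 → A6 → … → A10 after 5 steps.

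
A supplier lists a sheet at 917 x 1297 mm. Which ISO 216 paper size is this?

C0 (917 × 1297 mm)

Aspect ratio 1297/917 ≈ 1.414 — close to the ISO √2 ≈ 1.414.
In the C-series (envelope sizes, between A and B): C0 = 917 × 1297 mm.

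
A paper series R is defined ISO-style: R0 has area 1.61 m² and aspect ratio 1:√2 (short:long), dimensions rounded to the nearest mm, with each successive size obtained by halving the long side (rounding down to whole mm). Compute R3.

Let R0's short side be w mm. w · w√2 = 1.61 m² = 1,610,000 mm², so w ≈ 1067.0 mm and w√2 ≈ 1508.9 mm → R0 = 1067 × 1509 mm.
R1: ⌊1509/2⌋ × 1067 = 754 × 1067 mm
R2: ⌊1067/2⌋ × 754 = 533 × 754 mm
R3: ⌊754/2⌋ × 533 = 377 × 533 mm

377 × 533 mm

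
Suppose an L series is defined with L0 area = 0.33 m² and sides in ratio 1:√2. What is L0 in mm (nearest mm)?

483 × 683 mm

Let the short side be w mm. Then w · w√2 = 0.33 m² = 330,000 mm².
w² = 330,000/√2, so w ≈ 483.1 mm; long side = w√2 ≈ 683.1 mm.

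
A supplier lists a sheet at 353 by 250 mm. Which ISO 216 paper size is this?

B4 (250 × 353 mm)

Aspect ratio 353/250 ≈ 1.412 — close to the ISO √2 ≈ 1.414.
In the B-series (B0 = 1000 × 1414 mm): B4 = 250 × 353 mm.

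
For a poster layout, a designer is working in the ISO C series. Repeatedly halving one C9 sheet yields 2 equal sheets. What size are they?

2 = 2^1, so 1 halving step.
C9 → C10 → … → C10 after 1 step.

C10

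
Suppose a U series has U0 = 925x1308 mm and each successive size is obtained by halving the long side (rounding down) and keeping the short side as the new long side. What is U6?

U1: ⌊1308/2⌋ × 925 = 654 × 925 mm
U2: ⌊925/2⌋ × 654 = 462 × 654 mm
U3: ⌊654/2⌋ × 462 = 327 × 462 mm
U4: ⌊462/2⌋ × 327 = 231 × 327 mm
U5: ⌊327/2⌋ × 231 = 163 × 231 mm
U6: ⌊231/2⌋ × 163 = 115 × 163 mm

115 × 163 mm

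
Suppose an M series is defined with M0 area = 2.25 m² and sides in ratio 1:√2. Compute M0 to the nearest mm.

Let the short side be w mm. Then w · w√2 = 2.25 m² = 2,250,000 mm².
w² = 2,250,000/√2, so w ≈ 1261.3 mm; long side = w√2 ≈ 1783.8 mm.

1261 × 1784 mm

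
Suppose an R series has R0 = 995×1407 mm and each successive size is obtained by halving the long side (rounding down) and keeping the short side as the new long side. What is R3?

R1: ⌊1407/2⌋ × 995 = 703 × 995 mm
R2: ⌊995/2⌋ × 703 = 497 × 703 mm
R3: ⌊703/2⌋ × 497 = 351 × 497 mm

351 × 497 mm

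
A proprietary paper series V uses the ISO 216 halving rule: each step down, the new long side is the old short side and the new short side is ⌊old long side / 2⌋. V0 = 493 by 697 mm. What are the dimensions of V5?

V1: ⌊697/2⌋ × 493 = 348 × 493 mm
V2: ⌊493/2⌋ × 348 = 246 × 348 mm
V3: ⌊348/2⌋ × 246 = 174 × 246 mm
V4: ⌊246/2⌋ × 174 = 123 × 174 mm
V5: ⌊174/2⌋ × 123 = 87 × 123 mm

87 × 123 mm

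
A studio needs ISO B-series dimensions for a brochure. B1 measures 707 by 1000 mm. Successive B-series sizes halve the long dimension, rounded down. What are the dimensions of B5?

176 × 250 mm

B2: ⌊1000/2⌋ × 707 = 500 × 707 mm
B3: ⌊707/2⌋ × 500 = 353 × 500 mm
B4: ⌊500/2⌋ × 353 = 250 × 353 mm
B5: ⌊353/2⌋ × 250 = 176 × 250 mm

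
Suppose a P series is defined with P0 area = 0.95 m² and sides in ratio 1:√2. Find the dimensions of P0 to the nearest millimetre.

Let the short side be w mm. Then w · w√2 = 0.95 m² = 950,000 mm².
w² = 950,000/√2, so w ≈ 819.6 mm; long side = w√2 ≈ 1159.1 mm.

820 × 1159 mm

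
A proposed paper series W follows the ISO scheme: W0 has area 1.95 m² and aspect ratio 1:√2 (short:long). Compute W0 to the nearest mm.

1174 × 1661 mm

Let the short side be w mm. Then w · w√2 = 1.95 m² = 1,950,000 mm².
w² = 1,950,000/√2, so w ≈ 1174.2 mm; long side = w√2 ≈ 1660.6 mm.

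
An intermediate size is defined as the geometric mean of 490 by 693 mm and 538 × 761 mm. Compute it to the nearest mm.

Short side: √(490 · 538) = √263620 ≈ 513.4 → 513 mm
Long side: √(693 · 761) = √527373 ≈ 726.2 → 726 mm

513 × 726 mm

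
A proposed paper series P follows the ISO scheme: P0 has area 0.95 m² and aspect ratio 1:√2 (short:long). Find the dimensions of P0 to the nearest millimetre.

Let the short side be w mm. Then w · w√2 = 0.95 m² = 950,000 mm².
w² = 950,000/√2, so w ≈ 819.6 mm; long side = w√2 ≈ 1159.1 mm.

820 × 1159 mm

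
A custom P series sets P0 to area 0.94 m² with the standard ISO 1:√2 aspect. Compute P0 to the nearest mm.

815 × 1153 mm

Let the short side be w mm. Then w · w√2 = 0.94 m² = 940,000 mm².
w² = 940,000/√2, so w ≈ 815.3 mm; long side = w√2 ≈ 1153.0 mm.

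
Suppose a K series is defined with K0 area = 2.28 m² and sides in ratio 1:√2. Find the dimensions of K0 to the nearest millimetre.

1270 × 1796 mm

Let the short side be w mm. Then w · w√2 = 2.28 m² = 2,280,000 mm².
w² = 2,280,000/√2, so w ≈ 1269.7 mm; long side = w√2 ≈ 1795.7 mm.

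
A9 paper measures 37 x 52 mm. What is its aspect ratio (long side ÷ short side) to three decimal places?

52 / 37 = 1.405
ISO 216 targets √2 ≈ 1.414; the -0.009 deviation is from mm rounding.

1.405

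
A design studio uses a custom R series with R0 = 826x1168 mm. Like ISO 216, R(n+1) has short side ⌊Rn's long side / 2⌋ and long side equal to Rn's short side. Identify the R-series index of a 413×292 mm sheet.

R3

R0: 826 × 1168 mm
R1: 584 × 826 mm
R2: 413 × 584 mm
R3: 292 × 413 mm
R4: 206 × 292 mm
→ matches R3.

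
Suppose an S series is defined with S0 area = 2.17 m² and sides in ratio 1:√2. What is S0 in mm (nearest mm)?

Let the short side be w mm. Then w · w√2 = 2.17 m² = 2,170,000 mm².
w² = 2,170,000/√2, so w ≈ 1238.7 mm; long side = w√2 ≈ 1751.8 mm.

1239 × 1752 mm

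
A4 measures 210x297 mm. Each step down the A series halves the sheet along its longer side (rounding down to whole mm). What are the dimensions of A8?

A5: ⌊297/2⌋ × 210 = 148 × 210 mm
A6: ⌊210/2⌋ × 148 = 105 × 148 mm
A7: ⌊148/2⌋ × 105 = 74 × 105 mm
A8: ⌊105/2⌋ × 74 = 52 × 74 mm

52 × 74 mm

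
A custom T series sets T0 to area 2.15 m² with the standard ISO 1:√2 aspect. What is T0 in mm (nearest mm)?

Let the short side be w mm. Then w · w√2 = 2.15 m² = 2,150,000 mm².
w² = 2,150,000/√2, so w ≈ 1233.0 mm; long side = w√2 ≈ 1743.7 mm.

1233 × 1744 mm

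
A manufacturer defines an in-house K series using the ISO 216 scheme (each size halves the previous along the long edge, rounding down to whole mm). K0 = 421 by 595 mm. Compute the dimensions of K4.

K1 = 297 × 421 mm (from K0 by 1 halving).
K2: ⌊421/2⌋ × 297 = 210 × 297 mm
K3: ⌊297/2⌋ × 210 = 148 × 210 mm
K4: ⌊210/2⌋ × 148 = 105 × 148 mm

105 × 148 mm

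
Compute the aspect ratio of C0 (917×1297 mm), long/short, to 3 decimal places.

1.414

1297 / 917 = 1.414
Matches √2 ≈ 1.414 — the ISO 216 defining ratio.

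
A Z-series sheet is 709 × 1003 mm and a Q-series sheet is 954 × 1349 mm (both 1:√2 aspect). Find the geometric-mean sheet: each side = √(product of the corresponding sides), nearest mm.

Short side: √(709 · 954) = √676386 ≈ 822.4 → 822 mm
Long side: √(1003 · 1349) = √1353047 ≈ 1163.2 → 1163 mm

822 × 1163 mm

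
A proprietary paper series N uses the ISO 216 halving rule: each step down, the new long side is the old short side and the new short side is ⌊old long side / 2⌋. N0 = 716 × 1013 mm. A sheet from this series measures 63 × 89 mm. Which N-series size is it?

N7

N0: 716 × 1013 mm
N1: 506 × 716 mm
N2: 358 × 506 mm
N3: 253 × 358 mm
N4: 179 × 253 mm
N5: 126 × 179 mm
N6: 89 × 126 mm
N7: 63 × 89 mm
N8: 44 × 63 mm
→ matches N7.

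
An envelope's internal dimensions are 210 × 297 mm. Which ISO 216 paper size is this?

Aspect ratio 297/210 ≈ 1.414 — close to the ISO √2 ≈ 1.414.
In the A-series (A0 area = 1 m²): A4 = 210 × 297 mm.

A4 (210 × 297 mm)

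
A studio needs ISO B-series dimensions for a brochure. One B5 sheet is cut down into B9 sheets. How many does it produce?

16

Each ISO step halves the sheet: 1 × B5 → 2 × B6 → 4 × B7 → 8 × B8 → …
From B5 to B9 is 4 halving steps: 2^4 = 16.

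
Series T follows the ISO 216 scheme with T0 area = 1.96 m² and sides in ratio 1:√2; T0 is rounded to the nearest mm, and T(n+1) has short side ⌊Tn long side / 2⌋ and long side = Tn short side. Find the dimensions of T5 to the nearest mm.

Let T0's short side be w mm. w · w√2 = 1.96 m² = 1,960,000 mm², so w ≈ 1177.3 mm and w√2 ≈ 1664.9 mm → T0 = 1177 × 1665 mm.
T1: ⌊1665/2⌋ × 1177 = 832 × 1177 mm
T2: ⌊1177/2⌋ × 832 = 588 × 832 mm
T3: ⌊832/2⌋ × 588 = 416 × 588 mm
T4: ⌊588/2⌋ × 416 = 294 × 416 mm
T5: ⌊416/2⌋ × 294 = 208 × 294 mm

208 × 294 mm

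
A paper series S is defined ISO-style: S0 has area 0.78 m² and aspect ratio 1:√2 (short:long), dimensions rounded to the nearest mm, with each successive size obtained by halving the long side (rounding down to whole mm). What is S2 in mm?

371 × 525 mm

Let S0's short side be w mm. w · w√2 = 0.78 m² = 780,000 mm², so w ≈ 742.7 mm and w√2 ≈ 1050.3 mm → S0 = 743 × 1050 mm.
S1: ⌊1050/2⌋ × 743 = 525 × 743 mm
S2: ⌊743/2⌋ × 525 = 371 × 525 mm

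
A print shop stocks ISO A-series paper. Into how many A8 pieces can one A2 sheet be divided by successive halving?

64

Each ISO step halves the sheet: 1 × A2 → 2 × A3 → 4 × A4 → 8 × A5 → …
From A2 to A8 is 6 halving steps: 2^6 = 64.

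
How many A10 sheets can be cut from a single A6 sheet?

16

Each ISO step halves the sheet: 1 × A6 → 2 × A7 → 4 × A8 → 8 × A9 → …
From A6 to A10 is 4 halving steps: 2^4 = 16.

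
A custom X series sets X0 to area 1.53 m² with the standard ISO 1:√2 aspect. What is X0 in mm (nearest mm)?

Let the short side be w mm. Then w · w√2 = 1.53 m² = 1,530,000 mm².
w² = 1,530,000/√2, so w ≈ 1040.1 mm; long side = w√2 ≈ 1471.0 mm.

1040 × 1471 mm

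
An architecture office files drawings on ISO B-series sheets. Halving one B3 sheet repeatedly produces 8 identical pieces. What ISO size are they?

B6

8 = 2^3, so 3 halving steps.
B3 → B4 → … → B6 after 3 steps.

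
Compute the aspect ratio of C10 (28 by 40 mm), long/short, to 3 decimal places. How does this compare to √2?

40 / 28 = 1.429
ISO 216 targets √2 ≈ 1.414; the +0.014 deviation is from mm rounding.

1.429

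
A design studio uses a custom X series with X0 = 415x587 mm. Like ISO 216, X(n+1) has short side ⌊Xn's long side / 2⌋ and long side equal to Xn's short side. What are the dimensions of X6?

51 × 73 mm

X1 = 293 × 415 mm (from X0 by 1 halving).
X2: ⌊415/2⌋ × 293 = 207 × 293 mm
X3: ⌊293/2⌋ × 207 = 146 × 207 mm
X4: ⌊207/2⌋ × 146 = 103 × 146 mm
X5: ⌊146/2⌋ × 103 = 73 × 103 mm
X6: ⌊103/2⌋ × 73 = 51 × 73 mm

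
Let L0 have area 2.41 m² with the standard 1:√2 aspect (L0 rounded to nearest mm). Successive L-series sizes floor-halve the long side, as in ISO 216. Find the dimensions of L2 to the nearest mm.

652 × 923 mm

Let L0's short side be w mm. w · w√2 = 2.41 m² = 2,410,000 mm², so w ≈ 1305.4 mm and w√2 ≈ 1846.1 mm → L0 = 1305 × 1846 mm.
L1: ⌊1846/2⌋ × 1305 = 923 × 1305 mm
L2: ⌊1305/2⌋ × 923 = 652 × 923 mm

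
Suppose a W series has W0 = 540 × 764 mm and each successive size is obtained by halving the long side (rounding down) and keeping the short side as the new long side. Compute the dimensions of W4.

135 × 191 mm

W1: ⌊764/2⌋ × 540 = 382 × 540 mm
W2: ⌊540/2⌋ × 382 = 270 × 382 mm
W3: ⌊382/2⌋ × 270 = 191 × 270 mm
W4: ⌊270/2⌋ × 191 = 135 × 191 mm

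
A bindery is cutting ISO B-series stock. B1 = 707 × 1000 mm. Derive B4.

250 × 353 mm

B2: ⌊1000/2⌋ × 707 = 500 × 707 mm
B3: ⌊707/2⌋ × 500 = 353 × 500 mm
B4: ⌊500/2⌋ × 353 = 250 × 353 mm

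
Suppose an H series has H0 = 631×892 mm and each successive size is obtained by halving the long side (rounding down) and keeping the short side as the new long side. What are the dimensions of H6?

H1: ⌊892/2⌋ × 631 = 446 × 631 mm
H2: ⌊631/2⌋ × 446 = 315 × 446 mm
H3: ⌊446/2⌋ × 315 = 223 × 315 mm
H4: ⌊315/2⌋ × 223 = 157 × 223 mm
H5: ⌊223/2⌋ × 157 = 111 × 157 mm
H6: ⌊157/2⌋ × 111 = 78 × 111 mm

78 × 111 mm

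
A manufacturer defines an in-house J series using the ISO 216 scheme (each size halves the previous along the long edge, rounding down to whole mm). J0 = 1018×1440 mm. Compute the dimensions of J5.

J1: ⌊1440/2⌋ × 1018 = 720 × 1018 mm
J2: ⌊1018/2⌋ × 720 = 509 × 720 mm
J3: ⌊720/2⌋ × 509 = 360 × 509 mm
J4: ⌊509/2⌋ × 360 = 254 × 360 mm
J5: ⌊360/2⌋ × 254 = 180 × 254 mm

180 × 254 mm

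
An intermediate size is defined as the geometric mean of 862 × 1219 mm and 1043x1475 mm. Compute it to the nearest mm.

Short side: √(862 · 1043) = √899066 ≈ 948.2 → 948 mm
Long side: √(1219 · 1475) = √1798025 ≈ 1340.9 → 1341 mm

948 × 1341 mm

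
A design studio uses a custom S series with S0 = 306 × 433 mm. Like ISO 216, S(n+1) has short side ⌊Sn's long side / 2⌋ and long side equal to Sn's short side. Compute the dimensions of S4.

S1: ⌊433/2⌋ × 306 = 216 × 306 mm
S2: ⌊306/2⌋ × 216 = 153 × 216 mm
S3: ⌊216/2⌋ × 153 = 108 × 153 mm
S4: ⌊153/2⌋ × 108 = 76 × 108 mm

76 × 108 mm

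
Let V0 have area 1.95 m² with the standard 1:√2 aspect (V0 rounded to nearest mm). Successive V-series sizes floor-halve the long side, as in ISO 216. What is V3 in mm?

415 × 587 mm

Let V0's short side be w mm. w · w√2 = 1.95 m² = 1,950,000 mm², so w ≈ 1174.2 mm and w√2 ≈ 1660.6 mm → V0 = 1174 × 1661 mm.
V1: ⌊1661/2⌋ × 1174 = 830 × 1174 mm
V2: ⌊1174/2⌋ × 830 = 587 × 830 mm
V3: ⌊830/2⌋ × 587 = 415 × 587 mm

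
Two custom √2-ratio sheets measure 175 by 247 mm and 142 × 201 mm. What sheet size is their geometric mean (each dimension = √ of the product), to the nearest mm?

Short side: √(175 · 142) = √24850 ≈ 157.6 → 158 mm
Long side: √(247 · 201) = √49647 ≈ 222.8 → 223 mm

158 × 223 mm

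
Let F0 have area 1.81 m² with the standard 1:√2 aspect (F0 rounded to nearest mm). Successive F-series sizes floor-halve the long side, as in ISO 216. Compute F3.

Let F0's short side be w mm. w · w√2 = 1.81 m² = 1,810,000 mm², so w ≈ 1131.3 mm and w√2 ≈ 1599.9 mm → F0 = 1131 × 1600 mm.
F1: ⌊1600/2⌋ × 1131 = 800 × 1131 mm
F2: ⌊1131/2⌋ × 800 = 565 × 800 mm
F3: ⌊800/2⌋ × 565 = 400 × 565 mm

400 × 565 mm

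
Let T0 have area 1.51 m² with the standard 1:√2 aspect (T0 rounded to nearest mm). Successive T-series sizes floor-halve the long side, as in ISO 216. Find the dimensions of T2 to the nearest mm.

Let T0's short side be w mm. w · w√2 = 1.51 m² = 1,510,000 mm², so w ≈ 1033.3 mm and w√2 ≈ 1461.3 mm → T0 = 1033 × 1461 mm.
T1: ⌊1461/2⌋ × 1033 = 730 × 1033 mm
T2: ⌊1033/2⌋ × 730 = 516 × 730 mm

516 × 730 mm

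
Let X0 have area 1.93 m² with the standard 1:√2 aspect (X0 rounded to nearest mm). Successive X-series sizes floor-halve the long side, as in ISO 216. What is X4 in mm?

292 × 413 mm

Let X0's short side be w mm. w · w√2 = 1.93 m² = 1,930,000 mm², so w ≈ 1168.2 mm and w√2 ≈ 1652.1 mm → X0 = 1168 × 1652 mm.
X1: ⌊1652/2⌋ × 1168 = 826 × 1168 mm
X2: ⌊1168/2⌋ × 826 = 584 × 826 mm
X3: ⌊826/2⌋ × 584 = 413 × 584 mm
X4: ⌊584/2⌋ × 413 = 292 × 413 mm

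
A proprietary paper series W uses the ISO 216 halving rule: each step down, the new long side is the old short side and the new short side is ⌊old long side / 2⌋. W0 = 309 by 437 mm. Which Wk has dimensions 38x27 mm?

W0: 309 × 437 mm
W1: 218 × 309 mm
W2: 154 × 218 mm
W3: 109 × 154 mm
W4: 77 × 109 mm
W5: 54 × 77 mm
W6: 38 × 54 mm
W7: 27 × 38 mm
W8: 19 × 27 mm
→ matches W7.

W7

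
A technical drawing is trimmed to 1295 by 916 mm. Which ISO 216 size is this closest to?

C0 (917 × 1297 mm)

Aspect ratio 1295/916 ≈ 1.414 — close to the ISO √2 ≈ 1.414.
In the C-series (envelope sizes, between A and B): C0 = 917 × 1297 mm.
Off by 3 mm total — nearest standard size.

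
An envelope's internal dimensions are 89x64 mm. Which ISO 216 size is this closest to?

Aspect ratio 89/64 ≈ 1.391 (ISO target is √2 ≈ 1.414).
In the B-series (B0 = 1000 × 1414 mm): B8 = 62 × 88 mm.
Off by 3 mm total — nearest standard size.

B8 (62 × 88 mm)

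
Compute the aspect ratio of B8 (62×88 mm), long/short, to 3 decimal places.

88 / 62 = 1.419
ISO 216 targets √2 ≈ 1.414; the +0.005 deviation is from mm rounding.

1.419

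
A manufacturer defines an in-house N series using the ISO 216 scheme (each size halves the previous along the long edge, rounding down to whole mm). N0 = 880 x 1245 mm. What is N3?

N1: ⌊1245/2⌋ × 880 = 622 × 880 mm
N2: ⌊880/2⌋ × 622 = 440 × 622 mm
N3: ⌊622/2⌋ × 440 = 311 × 440 mm

311 × 440 mm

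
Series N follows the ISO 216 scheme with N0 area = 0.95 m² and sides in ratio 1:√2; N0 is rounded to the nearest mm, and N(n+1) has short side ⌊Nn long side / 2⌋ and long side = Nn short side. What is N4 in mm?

205 × 289 mm

Let N0's short side be w mm. w · w√2 = 0.95 m² = 950,000 mm², so w ≈ 819.6 mm and w√2 ≈ 1159.1 mm → N0 = 820 × 1159 mm.
N1: ⌊1159/2⌋ × 820 = 579 × 820 mm
N2: ⌊820/2⌋ × 579 = 410 × 579 mm
N3: ⌊579/2⌋ × 410 = 289 × 410 mm
N4: ⌊410/2⌋ × 289 = 205 × 289 mm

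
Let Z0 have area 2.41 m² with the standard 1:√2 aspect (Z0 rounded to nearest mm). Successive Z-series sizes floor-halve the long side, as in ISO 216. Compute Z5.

230 × 326 mm

Let Z0's short side be w mm. w · w√2 = 2.41 m² = 2,410,000 mm², so w ≈ 1305.4 mm and w√2 ≈ 1846.1 mm → Z0 = 1305 × 1846 mm.
Z1: ⌊1846/2⌋ × 1305 = 923 × 1305 mm
Z2: ⌊1305/2⌋ × 923 = 652 × 923 mm
Z3: ⌊923/2⌋ × 652 = 461 × 652 mm
Z4: ⌊652/2⌋ × 461 = 326 × 461 mm
Z5: ⌊461/2⌋ × 326 = 230 × 326 mm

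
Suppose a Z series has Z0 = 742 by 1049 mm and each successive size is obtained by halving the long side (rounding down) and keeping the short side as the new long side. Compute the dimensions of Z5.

Z1: ⌊1049/2⌋ × 742 = 524 × 742 mm
Z2: ⌊742/2⌋ × 524 = 371 × 524 mm
Z3: ⌊524/2⌋ × 371 = 262 × 371 mm
Z4: ⌊371/2⌋ × 262 = 185 × 262 mm
Z5: ⌊262/2⌋ × 185 = 131 × 185 mm

131 × 185 mm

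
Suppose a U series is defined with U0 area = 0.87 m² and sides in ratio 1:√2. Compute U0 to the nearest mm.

784 × 1109 mm

Let the short side be w mm. Then w · w√2 = 0.87 m² = 870,000 mm².
w² = 870,000/√2, so w ≈ 784.3 mm; long side = w√2 ≈ 1109.2 mm.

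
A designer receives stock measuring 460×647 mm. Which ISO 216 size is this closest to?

Aspect ratio 647/460 ≈ 1.407 — close to the ISO √2 ≈ 1.414.
In the C-series (envelope sizes, between A and B): C2 = 458 × 648 mm.
Off by 3 mm total — nearest standard size.

C2 (458 × 648 mm)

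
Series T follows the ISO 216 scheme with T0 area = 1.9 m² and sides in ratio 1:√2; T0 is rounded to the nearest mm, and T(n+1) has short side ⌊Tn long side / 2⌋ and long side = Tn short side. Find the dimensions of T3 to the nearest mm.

409 × 579 mm

Let T0's short side be w mm. w · w√2 = 1.9 m² = 1,900,000 mm², so w ≈ 1159.1 mm and w√2 ≈ 1639.2 mm → T0 = 1159 × 1639 mm.
T1: ⌊1639/2⌋ × 1159 = 819 × 1159 mm
T2: ⌊1159/2⌋ × 819 = 579 × 819 mm
T3: ⌊819/2⌋ × 579 = 409 × 579 mm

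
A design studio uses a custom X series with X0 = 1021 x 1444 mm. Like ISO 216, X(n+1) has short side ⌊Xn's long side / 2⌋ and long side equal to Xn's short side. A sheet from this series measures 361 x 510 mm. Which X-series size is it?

X3

X0: 1021 × 1444 mm
X1: 722 × 1021 mm
X2: 510 × 722 mm
X3: 361 × 510 mm
X4: 255 × 361 mm
→ matches X3.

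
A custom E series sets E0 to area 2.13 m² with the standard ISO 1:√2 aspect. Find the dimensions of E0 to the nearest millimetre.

1227 × 1736 mm

Let the short side be w mm. Then w · w√2 = 2.13 m² = 2,130,000 mm².
w² = 2,130,000/√2, so w ≈ 1227.2 mm; long side = w√2 ≈ 1735.6 mm.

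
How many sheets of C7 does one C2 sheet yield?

Each ISO step halves the sheet: 1 × C2 → 2 × C3 → 4 × C4 → 8 × C5 → …
From C2 to C7 is 5 halving steps: 2^5 = 32.

32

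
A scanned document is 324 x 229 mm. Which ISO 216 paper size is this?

Aspect ratio 324/229 ≈ 1.415 — close to the ISO √2 ≈ 1.414.
In the C-series (envelope sizes, between A and B): C4 = 229 × 324 mm.

C4 (229 × 324 mm)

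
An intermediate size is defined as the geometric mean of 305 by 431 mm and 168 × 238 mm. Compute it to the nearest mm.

Short side: √(305 · 168) = √51240 ≈ 226.4 → 226 mm
Long side: √(431 · 238) = √102578 ≈ 320.3 → 320 mm

226 × 320 mm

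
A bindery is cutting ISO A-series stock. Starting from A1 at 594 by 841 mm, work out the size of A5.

148 × 210 mm

A2: ⌊841/2⌋ × 594 = 420 × 594 mm
A3: ⌊594/2⌋ × 420 = 297 × 420 mm
A4: ⌊420/2⌋ × 297 = 210 × 297 mm
A5: ⌊297/2⌋ × 210 = 148 × 210 mm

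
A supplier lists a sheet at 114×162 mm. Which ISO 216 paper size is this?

C6 (114 × 162 mm)

Aspect ratio 162/114 ≈ 1.421 — close to the ISO √2 ≈ 1.414.
In the C-series (envelope sizes, between A and B): C6 = 114 × 162 mm.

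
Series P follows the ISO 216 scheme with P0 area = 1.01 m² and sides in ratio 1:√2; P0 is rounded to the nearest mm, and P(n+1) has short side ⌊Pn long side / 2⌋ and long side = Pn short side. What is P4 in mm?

211 × 298 mm

Let P0's short side be w mm. w · w√2 = 1.01 m² = 1,010,000 mm², so w ≈ 845.1 mm and w√2 ≈ 1195.1 mm → P0 = 845 × 1195 mm.
P1: ⌊1195/2⌋ × 845 = 597 × 845 mm
P2: ⌊845/2⌋ × 597 = 422 × 597 mm
P3: ⌊597/2⌋ × 422 = 298 × 422 mm
P4: ⌊422/2⌋ × 298 = 211 × 298 mm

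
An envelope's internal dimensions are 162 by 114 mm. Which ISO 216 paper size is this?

C6 (114 × 162 mm)

Aspect ratio 162/114 ≈ 1.421 — close to the ISO √2 ≈ 1.414.
In the C-series (envelope sizes, between A and B): C6 = 114 × 162 mm.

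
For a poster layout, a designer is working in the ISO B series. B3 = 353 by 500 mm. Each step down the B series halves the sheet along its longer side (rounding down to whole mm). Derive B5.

B4: ⌊500/2⌋ × 353 = 250 × 353 mm
B5: ⌊353/2⌋ × 250 = 176 × 250 mm

176 × 250 mm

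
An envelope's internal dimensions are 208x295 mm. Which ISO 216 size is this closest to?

Aspect ratio 295/208 ≈ 1.418 — close to the ISO √2 ≈ 1.414.
In the A-series (A0 area = 1 m²): A4 = 210 × 297 mm.
Off by 4 mm total — nearest standard size.

A4 (210 × 297 mm)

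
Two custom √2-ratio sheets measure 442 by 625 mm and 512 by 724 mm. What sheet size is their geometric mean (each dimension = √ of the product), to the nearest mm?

476 × 673 mm

Short side: √(442 · 512) = √226304 ≈ 475.7 → 476 mm
Long side: √(625 · 724) = √452500 ≈ 672.7 → 673 mm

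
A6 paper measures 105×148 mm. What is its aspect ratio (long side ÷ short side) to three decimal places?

1.410

148 / 105 = 1.410
ISO 216 targets √2 ≈ 1.414; the -0.005 deviation is from mm rounding.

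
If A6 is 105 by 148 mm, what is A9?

37 × 52 mm

A7: ⌊148/2⌋ × 105 = 74 × 105 mm
A8: ⌊105/2⌋ × 74 = 52 × 74 mm
A9: ⌊74/2⌋ × 52 = 37 × 52 mm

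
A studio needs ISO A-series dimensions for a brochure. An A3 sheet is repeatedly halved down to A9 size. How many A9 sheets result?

A3 = 297 × 420 mm; A9 = 37 × 52 mm.
Each halving step doubles the count; 6 steps from A3 to A9.
2^6 = 64.

64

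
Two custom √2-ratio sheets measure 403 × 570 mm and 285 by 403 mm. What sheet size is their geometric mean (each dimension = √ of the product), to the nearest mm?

Short side: √(403 · 285) = √114855 ≈ 338.9 → 339 mm
Long side: √(570 · 403) = √229710 ≈ 479.3 → 479 mm

339 × 479 mm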